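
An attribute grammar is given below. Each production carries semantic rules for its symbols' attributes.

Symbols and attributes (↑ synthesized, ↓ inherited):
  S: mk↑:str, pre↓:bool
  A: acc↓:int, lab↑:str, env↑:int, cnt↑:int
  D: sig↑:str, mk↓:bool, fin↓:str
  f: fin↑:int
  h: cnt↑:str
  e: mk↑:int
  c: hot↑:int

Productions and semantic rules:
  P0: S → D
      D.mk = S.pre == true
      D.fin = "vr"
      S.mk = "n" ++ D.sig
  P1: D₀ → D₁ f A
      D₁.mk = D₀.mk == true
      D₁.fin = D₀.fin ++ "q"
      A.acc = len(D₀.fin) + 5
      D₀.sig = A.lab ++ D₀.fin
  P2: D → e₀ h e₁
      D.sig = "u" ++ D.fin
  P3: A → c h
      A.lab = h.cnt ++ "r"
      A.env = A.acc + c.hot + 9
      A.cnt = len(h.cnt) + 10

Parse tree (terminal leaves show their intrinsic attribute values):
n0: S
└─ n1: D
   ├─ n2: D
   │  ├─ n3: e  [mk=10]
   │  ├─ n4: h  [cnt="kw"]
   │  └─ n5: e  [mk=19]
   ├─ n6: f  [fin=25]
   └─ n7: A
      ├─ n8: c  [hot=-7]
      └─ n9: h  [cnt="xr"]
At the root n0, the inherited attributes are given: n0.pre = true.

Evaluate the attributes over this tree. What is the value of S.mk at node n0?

"nxrrvr"

1. n0.pre = true  [given at root]
2. n1.mk = true  [S.pre == true]
3. n1.fin = "vr"  ["vr"]
4. n2.mk = true  [D₀.mk == true]
5. n2.fin = "vrq"  [D₀.fin ++ "q"]
6. n3.mk = 10  [terminal]
7. n4.cnt = "kw"  [terminal]
8. n5.mk = 19  [terminal]
9. n2.sig = "uvrq"  ["u" ++ D.fin]
10. n6.fin = 25  [terminal]
11. n7.acc = 7  [len(D₀.fin) + 5]
12. n8.hot = -7  [terminal]
13. n9.cnt = "xr"  [terminal]
14. n7.lab = "xrr"  [h.cnt ++ "r"]
15. n7.env = 9  [A.acc + c.hot + 9]
16. n7.cnt = 12  [len(h.cnt) + 10]
17. n1.sig = "xrrvr"  [A.lab ++ D₀.fin]
18. n0.mk = "nxrrvr"  ["n" ++ D.sig]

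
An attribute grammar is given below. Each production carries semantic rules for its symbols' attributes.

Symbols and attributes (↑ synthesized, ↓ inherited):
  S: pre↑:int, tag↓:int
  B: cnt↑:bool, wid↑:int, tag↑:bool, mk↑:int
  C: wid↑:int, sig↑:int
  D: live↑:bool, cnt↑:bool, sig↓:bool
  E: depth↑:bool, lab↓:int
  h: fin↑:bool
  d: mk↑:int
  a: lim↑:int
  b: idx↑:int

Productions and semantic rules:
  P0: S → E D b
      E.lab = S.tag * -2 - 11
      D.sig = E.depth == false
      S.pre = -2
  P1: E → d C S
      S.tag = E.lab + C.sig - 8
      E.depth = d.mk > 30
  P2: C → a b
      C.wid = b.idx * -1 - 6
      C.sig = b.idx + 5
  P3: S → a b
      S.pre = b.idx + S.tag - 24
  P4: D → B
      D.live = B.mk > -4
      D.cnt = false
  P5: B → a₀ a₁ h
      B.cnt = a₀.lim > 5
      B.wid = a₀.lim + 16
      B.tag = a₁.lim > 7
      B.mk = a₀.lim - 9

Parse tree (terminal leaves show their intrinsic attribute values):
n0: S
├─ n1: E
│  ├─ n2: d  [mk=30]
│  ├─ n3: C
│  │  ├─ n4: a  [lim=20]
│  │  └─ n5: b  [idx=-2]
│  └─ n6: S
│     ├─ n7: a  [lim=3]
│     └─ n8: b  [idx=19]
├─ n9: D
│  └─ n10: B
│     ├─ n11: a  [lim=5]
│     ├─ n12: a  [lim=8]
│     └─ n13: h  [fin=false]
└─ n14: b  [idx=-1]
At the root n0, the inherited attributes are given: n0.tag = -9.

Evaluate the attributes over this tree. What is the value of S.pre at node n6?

1. n0.tag = -9  [given at root]
2. n1.lab = 7  [S.tag * -2 - 11]
3. n2.mk = 30  [terminal]
4. n4.lim = 20  [terminal]
5. n5.idx = -2  [terminal]
6. n3.wid = -4  [b.idx * -1 - 6]
7. n3.sig = 3  [b.idx + 5]
8. n6.tag = 2  [E.lab + C.sig - 8]
9. n7.lim = 3  [terminal]
10. n8.idx = 19  [terminal]
11. n6.pre = -3  [b.idx + S.tag - 24]
12. n1.depth = false  [d.mk > 30]
13. n9.sig = true  [E.depth == false]
14. n11.lim = 5  [terminal]
15. n12.lim = 8  [terminal]
16. n13.fin = false  [terminal]
17. n10.cnt = false  [a₀.lim > 5]
18. n10.wid = 21  [a₀.lim + 16]
19. n10.tag = true  [a₁.lim > 7]
20. n10.mk = -4  [a₀.lim - 9]
21. n9.live = false  [B.mk > -4]
22. n9.cnt = false  [false]
23. n14.idx = -1  [terminal]
24. n0.pre = -2  [-2]

-3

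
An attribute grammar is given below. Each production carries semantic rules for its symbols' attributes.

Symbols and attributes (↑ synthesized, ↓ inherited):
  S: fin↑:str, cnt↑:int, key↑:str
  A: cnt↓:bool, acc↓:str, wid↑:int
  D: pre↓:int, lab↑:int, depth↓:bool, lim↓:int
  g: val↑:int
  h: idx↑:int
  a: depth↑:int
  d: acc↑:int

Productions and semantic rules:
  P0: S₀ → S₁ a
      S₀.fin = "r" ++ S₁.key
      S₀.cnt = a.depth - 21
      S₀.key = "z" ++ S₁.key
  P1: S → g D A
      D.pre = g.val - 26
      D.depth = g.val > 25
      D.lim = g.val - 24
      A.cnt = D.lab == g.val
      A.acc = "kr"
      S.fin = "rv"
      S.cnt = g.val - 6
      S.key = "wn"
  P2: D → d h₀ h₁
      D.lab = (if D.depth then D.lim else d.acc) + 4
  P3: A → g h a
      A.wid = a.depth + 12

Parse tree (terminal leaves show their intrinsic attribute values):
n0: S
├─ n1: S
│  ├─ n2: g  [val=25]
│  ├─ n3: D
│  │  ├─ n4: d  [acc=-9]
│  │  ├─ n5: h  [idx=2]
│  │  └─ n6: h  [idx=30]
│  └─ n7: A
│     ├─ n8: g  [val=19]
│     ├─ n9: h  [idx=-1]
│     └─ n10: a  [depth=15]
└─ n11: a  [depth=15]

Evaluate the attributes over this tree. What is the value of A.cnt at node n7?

1. n2.val = 25  [terminal]
2. n3.pre = -1  [g.val - 26]
3. n3.depth = false  [g.val > 25]
4. n3.lim = 1  [g.val - 24]
5. n4.acc = -9  [terminal]
6. n5.idx = 2  [terminal]
7. n6.idx = 30  [terminal]
8. n3.lab = -5  [(if D.depth then D.lim else d.acc) + 4]
9. n7.cnt = false  [D.lab == g.val]
10. n7.acc = "kr"  ["kr"]
11. n8.val = 19  [terminal]
12. n9.idx = -1  [terminal]
13. n10.depth = 15  [terminal]
14. n7.wid = 27  [a.depth + 12]
15. n1.fin = "rv"  ["rv"]
16. n1.cnt = 19  [g.val - 6]
17. n1.key = "wn"  ["wn"]
18. n11.depth = 15  [terminal]
19. n0.fin = "rwn"  ["r" ++ S₁.key]
20. n0.cnt = -6  [a.depth - 21]
21. n0.key = "zwn"  ["z" ++ S₁.key]

false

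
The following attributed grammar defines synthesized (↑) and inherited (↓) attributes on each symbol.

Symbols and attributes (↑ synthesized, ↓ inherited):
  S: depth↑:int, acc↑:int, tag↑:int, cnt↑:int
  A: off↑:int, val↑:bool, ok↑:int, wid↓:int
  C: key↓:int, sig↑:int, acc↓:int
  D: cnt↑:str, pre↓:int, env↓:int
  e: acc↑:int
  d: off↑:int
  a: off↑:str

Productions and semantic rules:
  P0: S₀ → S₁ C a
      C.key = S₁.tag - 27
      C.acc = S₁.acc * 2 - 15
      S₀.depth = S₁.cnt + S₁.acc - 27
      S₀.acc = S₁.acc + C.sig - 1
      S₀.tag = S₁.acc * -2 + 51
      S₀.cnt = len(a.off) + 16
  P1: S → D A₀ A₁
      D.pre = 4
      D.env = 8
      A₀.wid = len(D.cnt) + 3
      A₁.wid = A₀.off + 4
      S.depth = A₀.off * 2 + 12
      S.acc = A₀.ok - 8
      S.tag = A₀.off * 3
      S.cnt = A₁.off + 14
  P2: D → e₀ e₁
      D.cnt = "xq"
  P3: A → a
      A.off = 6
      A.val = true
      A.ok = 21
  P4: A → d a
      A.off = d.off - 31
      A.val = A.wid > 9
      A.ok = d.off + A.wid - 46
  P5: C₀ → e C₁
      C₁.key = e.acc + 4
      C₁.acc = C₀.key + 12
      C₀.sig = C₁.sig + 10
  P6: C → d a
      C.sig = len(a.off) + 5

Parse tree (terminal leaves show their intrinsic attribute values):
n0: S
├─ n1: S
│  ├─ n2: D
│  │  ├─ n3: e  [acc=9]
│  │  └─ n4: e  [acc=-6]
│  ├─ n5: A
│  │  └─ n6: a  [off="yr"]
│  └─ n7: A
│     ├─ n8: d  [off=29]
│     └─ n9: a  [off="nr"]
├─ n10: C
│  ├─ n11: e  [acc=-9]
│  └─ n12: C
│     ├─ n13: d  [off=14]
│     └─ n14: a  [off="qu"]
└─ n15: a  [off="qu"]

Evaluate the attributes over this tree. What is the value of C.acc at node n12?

3

1. n2.pre = 4  [4]
2. n2.env = 8  [8]
3. n3.acc = 9  [terminal]
4. n4.acc = -6  [terminal]
5. n2.cnt = "xq"  ["xq"]
6. n5.wid = 5  [len(D.cnt) + 3]
7. n6.off = "yr"  [terminal]
8. n5.off = 6  [6]
9. n5.val = true  [true]
10. n5.ok = 21  [21]
11. n7.wid = 10  [A₀.off + 4]
12. n8.off = 29  [terminal]
13. n9.off = "nr"  [terminal]
14. n7.off = -2  [d.off - 31]
15. n7.val = true  [A.wid > 9]
16. n7.ok = -7  [d.off + A.wid - 46]
17. n1.depth = 24  [A₀.off * 2 + 12]
18. n1.acc = 13  [A₀.ok - 8]
19. n1.tag = 18  [A₀.off * 3]
20. n1.cnt = 12  [A₁.off + 14]
21. n10.key = -9  [S₁.tag - 27]
22. n10.acc = 11  [S₁.acc * 2 - 15]
23. n11.acc = -9  [terminal]
24. n12.key = -5  [e.acc + 4]
25. n12.acc = 3  [C₀.key + 12]
26. n13.off = 14  [terminal]
27. n14.off = "qu"  [terminal]
28. n12.sig = 7  [len(a.off) + 5]
29. n10.sig = 17  [C₁.sig + 10]
30. n15.off = "qu"  [terminal]
31. n0.depth = -2  [S₁.cnt + S₁.acc - 27]
32. n0.acc = 29  [S₁.acc + C.sig - 1]
33. n0.tag = 25  [S₁.acc * -2 + 51]
34. n0.cnt = 18  [len(a.off) + 16]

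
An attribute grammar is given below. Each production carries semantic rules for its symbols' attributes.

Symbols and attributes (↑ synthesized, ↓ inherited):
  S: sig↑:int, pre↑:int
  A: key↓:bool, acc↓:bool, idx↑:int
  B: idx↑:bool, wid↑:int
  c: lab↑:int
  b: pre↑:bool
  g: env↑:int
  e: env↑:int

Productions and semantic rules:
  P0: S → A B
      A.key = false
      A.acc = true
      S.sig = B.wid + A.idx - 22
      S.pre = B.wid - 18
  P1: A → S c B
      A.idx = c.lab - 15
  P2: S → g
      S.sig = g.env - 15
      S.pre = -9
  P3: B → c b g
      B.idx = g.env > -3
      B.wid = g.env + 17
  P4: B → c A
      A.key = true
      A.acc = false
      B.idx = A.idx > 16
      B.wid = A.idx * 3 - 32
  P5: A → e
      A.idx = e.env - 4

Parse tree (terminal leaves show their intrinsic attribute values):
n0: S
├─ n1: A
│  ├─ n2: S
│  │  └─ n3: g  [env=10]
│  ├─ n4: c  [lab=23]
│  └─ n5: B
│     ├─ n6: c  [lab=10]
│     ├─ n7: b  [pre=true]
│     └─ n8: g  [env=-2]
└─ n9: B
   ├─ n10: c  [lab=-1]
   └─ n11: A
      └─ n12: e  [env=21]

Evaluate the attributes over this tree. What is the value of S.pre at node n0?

1. n1.key = false  [false]
2. n1.acc = true  [true]
3. n3.env = 10  [terminal]
4. n2.sig = -5  [g.env - 15]
5. n2.pre = -9  [-9]
6. n4.lab = 23  [terminal]
7. n6.lab = 10  [terminal]
8. n7.pre = true  [terminal]
9. n8.env = -2  [terminal]
10. n5.idx = true  [g.env > -3]
11. n5.wid = 15  [g.env + 17]
12. n1.idx = 8  [c.lab - 15]
13. n10.lab = -1  [terminal]
14. n11.key = true  [true]
15. n11.acc = false  [false]
16. n12.env = 21  [terminal]
17. n11.idx = 17  [e.env - 4]
18. n9.idx = true  [A.idx > 16]
19. n9.wid = 19  [A.idx * 3 - 32]
20. n0.sig = 5  [B.wid + A.idx - 22]
21. n0.pre = 1  [B.wid - 18]

1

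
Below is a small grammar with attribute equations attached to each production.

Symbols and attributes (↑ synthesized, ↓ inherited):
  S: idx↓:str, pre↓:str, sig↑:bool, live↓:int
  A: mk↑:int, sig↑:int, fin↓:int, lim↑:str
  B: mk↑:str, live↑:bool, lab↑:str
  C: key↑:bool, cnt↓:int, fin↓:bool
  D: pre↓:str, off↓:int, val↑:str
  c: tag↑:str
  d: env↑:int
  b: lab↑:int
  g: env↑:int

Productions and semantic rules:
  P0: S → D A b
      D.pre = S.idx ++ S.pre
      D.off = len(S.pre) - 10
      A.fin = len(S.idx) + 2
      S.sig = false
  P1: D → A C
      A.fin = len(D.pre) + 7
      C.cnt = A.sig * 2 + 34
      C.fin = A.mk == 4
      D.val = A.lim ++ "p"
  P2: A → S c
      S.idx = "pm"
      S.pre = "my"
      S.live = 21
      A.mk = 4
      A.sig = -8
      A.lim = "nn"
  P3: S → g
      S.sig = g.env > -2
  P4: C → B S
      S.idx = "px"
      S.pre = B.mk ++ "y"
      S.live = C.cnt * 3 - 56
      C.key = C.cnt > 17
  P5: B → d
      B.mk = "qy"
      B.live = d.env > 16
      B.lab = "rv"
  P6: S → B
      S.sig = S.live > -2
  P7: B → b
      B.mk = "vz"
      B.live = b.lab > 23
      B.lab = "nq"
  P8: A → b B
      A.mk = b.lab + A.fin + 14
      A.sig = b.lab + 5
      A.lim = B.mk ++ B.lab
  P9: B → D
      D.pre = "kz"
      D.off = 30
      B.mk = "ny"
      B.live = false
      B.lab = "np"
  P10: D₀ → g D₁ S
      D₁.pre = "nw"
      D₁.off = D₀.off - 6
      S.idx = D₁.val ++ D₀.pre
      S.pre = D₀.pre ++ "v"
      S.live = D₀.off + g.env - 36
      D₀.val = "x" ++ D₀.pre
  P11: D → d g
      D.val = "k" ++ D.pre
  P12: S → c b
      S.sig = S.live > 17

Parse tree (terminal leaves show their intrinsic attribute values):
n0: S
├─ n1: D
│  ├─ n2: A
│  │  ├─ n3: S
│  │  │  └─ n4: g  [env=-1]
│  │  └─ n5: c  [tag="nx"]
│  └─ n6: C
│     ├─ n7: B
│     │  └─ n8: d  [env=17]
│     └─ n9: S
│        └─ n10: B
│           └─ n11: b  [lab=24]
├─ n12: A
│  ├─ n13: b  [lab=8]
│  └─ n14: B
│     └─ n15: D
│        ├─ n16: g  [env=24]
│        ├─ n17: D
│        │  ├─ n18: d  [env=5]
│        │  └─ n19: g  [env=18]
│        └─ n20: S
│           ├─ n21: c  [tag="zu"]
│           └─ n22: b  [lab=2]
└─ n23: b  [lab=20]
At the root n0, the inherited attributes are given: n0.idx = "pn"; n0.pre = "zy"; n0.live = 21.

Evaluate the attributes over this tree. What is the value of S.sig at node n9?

false

1. n0.idx = "pn"  [given at root]
2. n0.pre = "zy"  [given at root]
3. n0.live = 21  [given at root]
4. n1.pre = "pnzy"  [S.idx ++ S.pre]
5. n1.off = -8  [len(S.pre) - 10]
6. n2.fin = 11  [len(D.pre) + 7]
7. n3.idx = "pm"  ["pm"]
8. n3.pre = "my"  ["my"]
9. n3.live = 21  [21]
10. n4.env = -1  [terminal]
11. n3.sig = true  [g.env > -2]
12. n5.tag = "nx"  [terminal]
13. n2.mk = 4  [4]
14. n2.sig = -8  [-8]
15. n2.lim = "nn"  ["nn"]
16. n6.cnt = 18  [A.sig * 2 + 34]
17. n6.fin = true  [A.mk == 4]
18. n8.env = 17  [terminal]
19. n7.mk = "qy"  ["qy"]
20. n7.live = true  [d.env > 16]
21. n7.lab = "rv"  ["rv"]
22. n9.idx = "px"  ["px"]
23. n9.pre = "qyy"  [B.mk ++ "y"]
24. n9.live = -2  [C.cnt * 3 - 56]
25. n11.lab = 24  [terminal]
26. n10.mk = "vz"  ["vz"]
27. n10.live = true  [b.lab > 23]
28. n10.lab = "nq"  ["nq"]
29. n9.sig = false  [S.live > -2]
30. n6.key = true  [C.cnt > 17]
31. n1.val = "nnp"  [A.lim ++ "p"]
32. n12.fin = 4  [len(S.idx) + 2]
33. n13.lab = 8  [terminal]
34. n15.pre = "kz"  ["kz"]
35. n15.off = 30  [30]
36. n16.env = 24  [terminal]
37. n17.pre = "nw"  ["nw"]
38. n17.off = 24  [D₀.off - 6]
39. n18.env = 5  [terminal]
40. n19.env = 18  [terminal]
41. n17.val = "knw"  ["k" ++ D.pre]
42. n20.idx = "knwkz"  [D₁.val ++ D₀.pre]
43. n20.pre = "kzv"  [D₀.pre ++ "v"]
44. n20.live = 18  [D₀.off + g.env - 36]
45. n21.tag = "zu"  [terminal]
46. n22.lab = 2  [terminal]
47. n20.sig = true  [S.live > 17]
48. n15.val = "xkz"  ["x" ++ D₀.pre]
49. n14.mk = "ny"  ["ny"]
50. n14.live = false  [false]
51. n14.lab = "np"  ["np"]
52. n12.mk = 26  [b.lab + A.fin + 14]
53. n12.sig = 13  [b.lab + 5]
54. n12.lim = "nynp"  [B.mk ++ B.lab]
55. n23.lab = 20  [terminal]
56. n0.sig = false  [false]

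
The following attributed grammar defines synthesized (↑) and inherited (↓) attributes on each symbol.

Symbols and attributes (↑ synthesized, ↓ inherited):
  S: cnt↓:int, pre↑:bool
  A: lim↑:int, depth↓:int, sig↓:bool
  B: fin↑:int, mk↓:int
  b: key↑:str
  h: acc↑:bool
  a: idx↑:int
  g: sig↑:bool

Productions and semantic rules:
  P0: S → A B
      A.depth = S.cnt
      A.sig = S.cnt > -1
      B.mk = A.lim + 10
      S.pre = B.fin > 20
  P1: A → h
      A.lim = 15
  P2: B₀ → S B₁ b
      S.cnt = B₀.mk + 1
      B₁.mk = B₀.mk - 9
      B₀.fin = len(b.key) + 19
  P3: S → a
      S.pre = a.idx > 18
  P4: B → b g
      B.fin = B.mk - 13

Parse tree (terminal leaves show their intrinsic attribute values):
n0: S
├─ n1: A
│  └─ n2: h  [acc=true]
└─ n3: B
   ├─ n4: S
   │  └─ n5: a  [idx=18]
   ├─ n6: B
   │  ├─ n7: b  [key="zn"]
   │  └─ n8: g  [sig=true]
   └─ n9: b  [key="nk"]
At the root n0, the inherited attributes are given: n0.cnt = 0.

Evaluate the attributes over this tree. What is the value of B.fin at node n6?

3

1. n0.cnt = 0  [given at root]
2. n1.depth = 0  [S.cnt]
3. n1.sig = true  [S.cnt > -1]
4. n2.acc = true  [terminal]
5. n1.lim = 15  [15]
6. n3.mk = 25  [A.lim + 10]
7. n4.cnt = 26  [B₀.mk + 1]
8. n5.idx = 18  [terminal]
9. n4.pre = false  [a.idx > 18]
10. n6.mk = 16  [B₀.mk - 9]
11. n7.key = "zn"  [terminal]
12. n8.sig = true  [terminal]
13. n6.fin = 3  [B.mk - 13]
14. n9.key = "nk"  [terminal]
15. n3.fin = 21  [len(b.key) + 19]
16. n0.pre = true  [B.fin > 20]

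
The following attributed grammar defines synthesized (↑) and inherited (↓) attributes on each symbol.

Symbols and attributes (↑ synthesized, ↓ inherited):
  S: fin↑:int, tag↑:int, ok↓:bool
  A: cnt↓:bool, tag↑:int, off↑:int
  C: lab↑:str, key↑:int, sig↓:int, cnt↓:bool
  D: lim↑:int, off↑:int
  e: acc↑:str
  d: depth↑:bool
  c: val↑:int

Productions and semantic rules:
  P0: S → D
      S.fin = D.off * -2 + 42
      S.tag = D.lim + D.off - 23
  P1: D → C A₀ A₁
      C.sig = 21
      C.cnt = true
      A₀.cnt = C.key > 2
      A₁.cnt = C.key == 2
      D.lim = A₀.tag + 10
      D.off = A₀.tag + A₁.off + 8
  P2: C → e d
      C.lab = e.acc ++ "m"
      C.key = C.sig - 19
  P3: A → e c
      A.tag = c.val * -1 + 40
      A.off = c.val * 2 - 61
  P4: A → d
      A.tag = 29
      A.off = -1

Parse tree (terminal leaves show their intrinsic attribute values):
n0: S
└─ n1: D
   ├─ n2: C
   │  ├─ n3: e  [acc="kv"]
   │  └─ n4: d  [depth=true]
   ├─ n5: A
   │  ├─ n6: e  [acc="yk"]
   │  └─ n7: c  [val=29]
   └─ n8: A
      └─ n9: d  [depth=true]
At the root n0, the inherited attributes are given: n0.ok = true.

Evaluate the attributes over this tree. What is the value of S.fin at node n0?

6

1. n0.ok = true  [given at root]
2. n2.sig = 21  [21]
3. n2.cnt = true  [true]
4. n3.acc = "kv"  [terminal]
5. n4.depth = true  [terminal]
6. n2.lab = "kvm"  [e.acc ++ "m"]
7. n2.key = 2  [C.sig - 19]
8. n5.cnt = false  [C.key > 2]
9. n6.acc = "yk"  [terminal]
10. n7.val = 29  [terminal]
11. n5.tag = 11  [c.val * -1 + 40]
12. n5.off = -3  [c.val * 2 - 61]
13. n8.cnt = true  [C.key == 2]
14. n9.depth = true  [terminal]
15. n8.tag = 29  [29]
16. n8.off = -1  [-1]
17. n1.lim = 21  [A₀.tag + 10]
18. n1.off = 18  [A₀.tag + A₁.off + 8]
19. n0.fin = 6  [D.off * -2 + 42]
20. n0.tag = 16  [D.lim + D.off - 23]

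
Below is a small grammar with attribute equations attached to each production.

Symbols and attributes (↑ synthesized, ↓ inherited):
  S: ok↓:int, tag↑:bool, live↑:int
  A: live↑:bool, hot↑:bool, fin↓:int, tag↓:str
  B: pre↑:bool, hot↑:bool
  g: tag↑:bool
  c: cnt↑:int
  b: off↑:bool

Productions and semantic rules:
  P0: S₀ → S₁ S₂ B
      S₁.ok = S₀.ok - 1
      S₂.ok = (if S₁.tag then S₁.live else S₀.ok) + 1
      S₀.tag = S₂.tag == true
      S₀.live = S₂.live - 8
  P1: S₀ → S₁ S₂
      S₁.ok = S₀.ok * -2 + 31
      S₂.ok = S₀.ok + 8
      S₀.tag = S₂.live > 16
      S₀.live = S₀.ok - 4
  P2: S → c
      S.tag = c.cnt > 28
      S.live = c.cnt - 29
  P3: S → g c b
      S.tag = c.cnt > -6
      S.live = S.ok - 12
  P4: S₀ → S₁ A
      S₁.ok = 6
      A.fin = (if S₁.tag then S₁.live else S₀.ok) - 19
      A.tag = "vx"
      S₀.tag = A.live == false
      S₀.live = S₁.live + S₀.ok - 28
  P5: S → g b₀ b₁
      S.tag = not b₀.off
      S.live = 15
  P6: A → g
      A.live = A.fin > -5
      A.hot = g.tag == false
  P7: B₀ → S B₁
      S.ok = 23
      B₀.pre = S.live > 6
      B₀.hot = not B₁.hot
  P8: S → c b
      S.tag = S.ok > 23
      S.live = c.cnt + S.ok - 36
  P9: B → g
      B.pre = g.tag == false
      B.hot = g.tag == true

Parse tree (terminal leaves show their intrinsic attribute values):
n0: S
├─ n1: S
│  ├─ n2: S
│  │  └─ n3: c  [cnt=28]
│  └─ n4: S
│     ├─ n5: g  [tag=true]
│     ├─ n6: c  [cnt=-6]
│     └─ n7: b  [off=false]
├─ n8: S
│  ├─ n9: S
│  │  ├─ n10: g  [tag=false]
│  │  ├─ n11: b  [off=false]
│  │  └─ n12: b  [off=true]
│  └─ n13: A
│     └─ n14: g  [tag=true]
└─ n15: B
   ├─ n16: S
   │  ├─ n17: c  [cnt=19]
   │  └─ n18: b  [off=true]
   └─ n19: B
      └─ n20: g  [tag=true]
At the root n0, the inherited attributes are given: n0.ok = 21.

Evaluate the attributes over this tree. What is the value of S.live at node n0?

1

1. n0.ok = 21  [given at root]
2. n1.ok = 20  [S₀.ok - 1]
3. n2.ok = -9  [S₀.ok * -2 + 31]
4. n3.cnt = 28  [terminal]
5. n2.tag = false  [c.cnt > 28]
6. n2.live = -1  [c.cnt - 29]
7. n4.ok = 28  [S₀.ok + 8]
8. n5.tag = true  [terminal]
9. n6.cnt = -6  [terminal]
10. n7.off = false  [terminal]
11. n4.tag = false  [c.cnt > -6]
12. n4.live = 16  [S.ok - 12]
13. n1.tag = false  [S₂.live > 16]
14. n1.live = 16  [S₀.ok - 4]
15. n8.ok = 22  [(if S₁.tag then S₁.live else S₀.ok) + 1]
16. n9.ok = 6  [6]
17. n10.tag = false  [terminal]
18. n11.off = false  [terminal]
19. n12.off = true  [terminal]
20. n9.tag = true  [not b₀.off]
21. n9.live = 15  [15]
22. n13.fin = -4  [(if S₁.tag then S₁.live else S₀.ok) - 19]
23. n13.tag = "vx"  ["vx"]
24. n14.tag = true  [terminal]
25. n13.live = true  [A.fin > -5]
26. n13.hot = false  [g.tag == false]
27. n8.tag = false  [A.live == false]
28. n8.live = 9  [S₁.live + S₀.ok - 28]
29. n16.ok = 23  [23]
30. n17.cnt = 19  [terminal]
31. n18.off = true  [terminal]
32. n16.tag = false  [S.ok > 23]
33. n16.live = 6  [c.cnt + S.ok - 36]
34. n20.tag = true  [terminal]
35. n19.pre = false  [g.tag == false]
36. n19.hot = true  [g.tag == true]
37. n15.pre = false  [S.live > 6]
38. n15.hot = false  [not B₁.hot]
39. n0.tag = false  [S₂.tag == true]
40. n0.live = 1  [S₂.live - 8]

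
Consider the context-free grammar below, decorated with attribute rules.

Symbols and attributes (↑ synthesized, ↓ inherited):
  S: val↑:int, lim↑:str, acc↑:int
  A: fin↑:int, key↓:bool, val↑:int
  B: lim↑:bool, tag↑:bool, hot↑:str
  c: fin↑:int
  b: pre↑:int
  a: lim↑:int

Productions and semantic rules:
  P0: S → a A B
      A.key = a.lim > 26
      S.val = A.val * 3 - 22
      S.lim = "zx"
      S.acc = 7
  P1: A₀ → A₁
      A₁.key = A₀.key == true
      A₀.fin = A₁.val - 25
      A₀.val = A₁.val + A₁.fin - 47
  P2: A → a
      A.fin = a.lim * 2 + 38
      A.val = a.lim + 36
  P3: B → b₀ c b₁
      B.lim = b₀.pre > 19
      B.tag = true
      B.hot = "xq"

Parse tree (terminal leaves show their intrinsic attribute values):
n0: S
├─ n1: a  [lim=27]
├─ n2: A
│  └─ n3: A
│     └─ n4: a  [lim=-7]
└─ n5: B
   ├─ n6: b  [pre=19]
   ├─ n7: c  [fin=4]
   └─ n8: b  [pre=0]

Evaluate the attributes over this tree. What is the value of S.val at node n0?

1. n1.lim = 27  [terminal]
2. n2.key = true  [a.lim > 26]
3. n3.key = true  [A₀.key == true]
4. n4.lim = -7  [terminal]
5. n3.fin = 24  [a.lim * 2 + 38]
6. n3.val = 29  [a.lim + 36]
7. n2.fin = 4  [A₁.val - 25]
8. n2.val = 6  [A₁.val + A₁.fin - 47]
9. n6.pre = 19  [terminal]
10. n7.fin = 4  [terminal]
11. n8.pre = 0  [terminal]
12. n5.lim = false  [b₀.pre > 19]
13. n5.tag = true  [true]
14. n5.hot = "xq"  ["xq"]
15. n0.val = -4  [A.val * 3 - 22]
16. n0.lim = "zx"  ["zx"]
17. n0.acc = 7  [7]

-4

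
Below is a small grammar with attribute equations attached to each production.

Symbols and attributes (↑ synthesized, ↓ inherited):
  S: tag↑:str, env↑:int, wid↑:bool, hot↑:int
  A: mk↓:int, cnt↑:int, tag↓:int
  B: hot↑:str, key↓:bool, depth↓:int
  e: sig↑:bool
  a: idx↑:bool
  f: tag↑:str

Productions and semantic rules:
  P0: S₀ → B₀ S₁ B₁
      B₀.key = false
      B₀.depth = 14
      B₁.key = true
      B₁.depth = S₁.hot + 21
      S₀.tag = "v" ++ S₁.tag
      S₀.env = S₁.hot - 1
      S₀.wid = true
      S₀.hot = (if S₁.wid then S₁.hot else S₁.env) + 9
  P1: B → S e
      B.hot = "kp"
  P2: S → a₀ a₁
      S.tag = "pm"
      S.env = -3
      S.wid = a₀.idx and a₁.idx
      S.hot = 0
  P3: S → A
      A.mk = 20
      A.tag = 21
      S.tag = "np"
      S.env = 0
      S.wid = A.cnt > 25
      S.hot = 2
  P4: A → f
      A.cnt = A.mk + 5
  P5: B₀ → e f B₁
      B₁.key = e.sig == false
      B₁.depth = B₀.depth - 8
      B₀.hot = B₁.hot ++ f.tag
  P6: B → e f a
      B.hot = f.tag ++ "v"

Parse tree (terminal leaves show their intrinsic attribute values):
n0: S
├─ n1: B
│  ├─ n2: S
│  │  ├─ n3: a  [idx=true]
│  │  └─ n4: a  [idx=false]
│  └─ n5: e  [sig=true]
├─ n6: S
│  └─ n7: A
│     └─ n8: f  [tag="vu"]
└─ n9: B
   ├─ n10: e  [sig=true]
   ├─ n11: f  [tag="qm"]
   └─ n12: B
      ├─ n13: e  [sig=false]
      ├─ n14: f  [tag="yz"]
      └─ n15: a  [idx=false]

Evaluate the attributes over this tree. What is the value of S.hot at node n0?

9

1. n1.key = false  [false]
2. n1.depth = 14  [14]
3. n3.idx = true  [terminal]
4. n4.idx = false  [terminal]
5. n2.tag = "pm"  ["pm"]
6. n2.env = -3  [-3]
7. n2.wid = false  [a₀.idx and a₁.idx]
8. n2.hot = 0  [0]
9. n5.sig = true  [terminal]
10. n1.hot = "kp"  ["kp"]
11. n7.mk = 20  [20]
12. n7.tag = 21  [21]
13. n8.tag = "vu"  [terminal]
14. n7.cnt = 25  [A.mk + 5]
15. n6.tag = "np"  ["np"]
16. n6.env = 0  [0]
17. n6.wid = false  [A.cnt > 25]
18. n6.hot = 2  [2]
19. n9.key = true  [true]
20. n9.depth = 23  [S₁.hot + 21]
21. n10.sig = true  [terminal]
22. n11.tag = "qm"  [terminal]
23. n12.key = false  [e.sig == false]
24. n12.depth = 15  [B₀.depth - 8]
25. n13.sig = false  [terminal]
26. n14.tag = "yz"  [terminal]
27. n15.idx = false  [terminal]
28. n12.hot = "yzv"  [f.tag ++ "v"]
29. n9.hot = "yzvqm"  [B₁.hot ++ f.tag]
30. n0.tag = "vnp"  ["v" ++ S₁.tag]
31. n0.env = 1  [S₁.hot - 1]
32. n0.wid = true  [true]
33. n0.hot = 9  [(if S₁.wid then S₁.hot else S₁.env) + 9]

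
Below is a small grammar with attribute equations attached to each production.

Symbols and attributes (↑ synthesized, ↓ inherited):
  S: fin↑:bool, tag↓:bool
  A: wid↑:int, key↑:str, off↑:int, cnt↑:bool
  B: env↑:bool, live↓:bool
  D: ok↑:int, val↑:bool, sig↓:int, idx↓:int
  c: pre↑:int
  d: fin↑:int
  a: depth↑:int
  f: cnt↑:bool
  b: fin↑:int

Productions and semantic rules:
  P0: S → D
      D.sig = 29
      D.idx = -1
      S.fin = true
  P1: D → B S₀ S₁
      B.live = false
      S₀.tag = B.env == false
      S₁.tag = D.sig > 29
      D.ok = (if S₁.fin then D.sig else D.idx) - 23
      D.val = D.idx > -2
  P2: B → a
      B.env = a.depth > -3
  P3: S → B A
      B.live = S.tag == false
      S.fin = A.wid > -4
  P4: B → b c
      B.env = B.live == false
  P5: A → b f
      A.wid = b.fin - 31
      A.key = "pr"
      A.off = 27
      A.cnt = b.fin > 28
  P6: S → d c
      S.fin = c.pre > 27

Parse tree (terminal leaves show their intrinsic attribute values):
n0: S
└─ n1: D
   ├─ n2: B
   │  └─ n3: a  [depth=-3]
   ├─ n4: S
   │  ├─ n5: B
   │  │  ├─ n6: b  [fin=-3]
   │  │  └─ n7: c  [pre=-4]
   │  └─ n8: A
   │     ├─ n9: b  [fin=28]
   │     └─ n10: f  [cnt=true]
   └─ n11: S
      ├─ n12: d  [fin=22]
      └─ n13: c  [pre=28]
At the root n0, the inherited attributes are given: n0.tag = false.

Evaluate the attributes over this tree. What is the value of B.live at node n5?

false

1. n0.tag = false  [given at root]
2. n1.sig = 29  [29]
3. n1.idx = -1  [-1]
4. n2.live = false  [false]
5. n3.depth = -3  [terminal]
6. n2.env = false  [a.depth > -3]
7. n4.tag = true  [B.env == false]
8. n5.live = false  [S.tag == false]
9. n6.fin = -3  [terminal]
10. n7.pre = -4  [terminal]
11. n5.env = true  [B.live == false]
12. n9.fin = 28  [terminal]
13. n10.cnt = true  [terminal]
14. n8.wid = -3  [b.fin - 31]
15. n8.key = "pr"  ["pr"]
16. n8.off = 27  [27]
17. n8.cnt = false  [b.fin > 28]
18. n4.fin = true  [A.wid > -4]
19. n11.tag = false  [D.sig > 29]
20. n12.fin = 22  [terminal]
21. n13.pre = 28  [terminal]
22. n11.fin = true  [c.pre > 27]
23. n1.ok = 6  [(if S₁.fin then D.sig else D.idx) - 23]
24. n1.val = true  [D.idx > -2]
25. n0.fin = true  [true]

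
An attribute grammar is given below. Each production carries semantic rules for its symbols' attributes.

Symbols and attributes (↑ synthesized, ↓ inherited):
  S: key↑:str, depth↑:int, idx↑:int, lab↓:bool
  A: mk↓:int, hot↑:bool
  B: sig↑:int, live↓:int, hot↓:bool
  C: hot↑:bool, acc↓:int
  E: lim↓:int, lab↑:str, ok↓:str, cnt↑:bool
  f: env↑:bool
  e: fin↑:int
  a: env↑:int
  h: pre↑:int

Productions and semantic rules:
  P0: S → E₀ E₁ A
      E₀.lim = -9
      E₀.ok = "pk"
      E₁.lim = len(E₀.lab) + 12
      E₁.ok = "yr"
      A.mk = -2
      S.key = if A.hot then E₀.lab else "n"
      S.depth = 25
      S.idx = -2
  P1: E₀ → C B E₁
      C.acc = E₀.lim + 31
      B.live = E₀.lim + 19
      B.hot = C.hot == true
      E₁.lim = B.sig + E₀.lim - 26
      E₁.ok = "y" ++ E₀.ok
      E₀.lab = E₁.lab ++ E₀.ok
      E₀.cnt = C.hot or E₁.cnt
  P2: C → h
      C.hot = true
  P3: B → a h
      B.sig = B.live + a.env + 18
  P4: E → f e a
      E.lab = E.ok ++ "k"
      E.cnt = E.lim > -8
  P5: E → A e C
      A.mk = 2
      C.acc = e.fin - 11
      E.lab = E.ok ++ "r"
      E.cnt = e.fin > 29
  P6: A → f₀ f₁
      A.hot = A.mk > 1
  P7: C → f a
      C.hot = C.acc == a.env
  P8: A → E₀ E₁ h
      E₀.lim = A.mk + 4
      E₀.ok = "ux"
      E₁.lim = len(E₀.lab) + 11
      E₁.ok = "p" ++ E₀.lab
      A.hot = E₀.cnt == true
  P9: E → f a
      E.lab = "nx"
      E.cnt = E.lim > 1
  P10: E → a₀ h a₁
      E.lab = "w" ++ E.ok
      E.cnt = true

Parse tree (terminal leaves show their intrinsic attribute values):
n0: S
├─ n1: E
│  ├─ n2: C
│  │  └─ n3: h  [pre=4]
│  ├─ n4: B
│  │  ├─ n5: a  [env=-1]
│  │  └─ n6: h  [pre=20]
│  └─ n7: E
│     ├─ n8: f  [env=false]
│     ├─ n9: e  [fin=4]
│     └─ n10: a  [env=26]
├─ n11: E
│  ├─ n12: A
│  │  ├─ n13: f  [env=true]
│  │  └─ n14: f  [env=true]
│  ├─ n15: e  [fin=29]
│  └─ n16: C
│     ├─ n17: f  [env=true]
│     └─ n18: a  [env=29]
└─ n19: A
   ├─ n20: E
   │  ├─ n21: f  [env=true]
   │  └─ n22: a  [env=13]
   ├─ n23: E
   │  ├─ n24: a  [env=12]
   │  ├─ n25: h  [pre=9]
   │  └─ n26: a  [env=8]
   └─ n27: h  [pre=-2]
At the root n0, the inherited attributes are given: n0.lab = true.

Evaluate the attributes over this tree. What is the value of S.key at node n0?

1. n0.lab = true  [given at root]
2. n1.lim = -9  [-9]
3. n1.ok = "pk"  ["pk"]
4. n2.acc = 22  [E₀.lim + 31]
5. n3.pre = 4  [terminal]
6. n2.hot = true  [true]
7. n4.live = 10  [E₀.lim + 19]
8. n4.hot = true  [C.hot == true]
9. n5.env = -1  [terminal]
10. n6.pre = 20  [terminal]
11. n4.sig = 27  [B.live + a.env + 18]
12. n7.lim = -8  [B.sig + E₀.lim - 26]
13. n7.ok = "ypk"  ["y" ++ E₀.ok]
14. n8.env = false  [terminal]
15. n9.fin = 4  [terminal]
16. n10.env = 26  [terminal]
17. n7.lab = "ypkk"  [E.ok ++ "k"]
18. n7.cnt = false  [E.lim > -8]
19. n1.lab = "ypkkpk"  [E₁.lab ++ E₀.ok]
20. n1.cnt = true  [C.hot or E₁.cnt]
21. n11.lim = 18  [len(E₀.lab) + 12]
22. n11.ok = "yr"  ["yr"]
23. n12.mk = 2  [2]
24. n13.env = true  [terminal]
25. n14.env = true  [terminal]
26. n12.hot = true  [A.mk > 1]
27. n15.fin = 29  [terminal]
28. n16.acc = 18  [e.fin - 11]
29. n17.env = true  [terminal]
30. n18.env = 29  [terminal]
31. n16.hot = false  [C.acc == a.env]
32. n11.lab = "yrr"  [E.ok ++ "r"]
33. n11.cnt = false  [e.fin > 29]
34. n19.mk = -2  [-2]
35. n20.lim = 2  [A.mk + 4]
36. n20.ok = "ux"  ["ux"]
37. n21.env = true  [terminal]
38. n22.env = 13  [terminal]
39. n20.lab = "nx"  ["nx"]
40. n20.cnt = true  [E.lim > 1]
41. n23.lim = 13  [len(E₀.lab) + 11]
42. n23.ok = "pnx"  ["p" ++ E₀.lab]
43. n24.env = 12  [terminal]
44. n25.pre = 9  [terminal]
45. n26.env = 8  [terminal]
46. n23.lab = "wpnx"  ["w" ++ E.ok]
47. n23.cnt = true  [true]
48. n27.pre = -2  [terminal]
49. n19.hot = true  [E₀.cnt == true]
50. n0.key = "ypkkpk"  [if A.hot then E₀.lab else "n"]
51. n0.depth = 25  [25]
52. n0.idx = -2  [-2]

"ypkkpk"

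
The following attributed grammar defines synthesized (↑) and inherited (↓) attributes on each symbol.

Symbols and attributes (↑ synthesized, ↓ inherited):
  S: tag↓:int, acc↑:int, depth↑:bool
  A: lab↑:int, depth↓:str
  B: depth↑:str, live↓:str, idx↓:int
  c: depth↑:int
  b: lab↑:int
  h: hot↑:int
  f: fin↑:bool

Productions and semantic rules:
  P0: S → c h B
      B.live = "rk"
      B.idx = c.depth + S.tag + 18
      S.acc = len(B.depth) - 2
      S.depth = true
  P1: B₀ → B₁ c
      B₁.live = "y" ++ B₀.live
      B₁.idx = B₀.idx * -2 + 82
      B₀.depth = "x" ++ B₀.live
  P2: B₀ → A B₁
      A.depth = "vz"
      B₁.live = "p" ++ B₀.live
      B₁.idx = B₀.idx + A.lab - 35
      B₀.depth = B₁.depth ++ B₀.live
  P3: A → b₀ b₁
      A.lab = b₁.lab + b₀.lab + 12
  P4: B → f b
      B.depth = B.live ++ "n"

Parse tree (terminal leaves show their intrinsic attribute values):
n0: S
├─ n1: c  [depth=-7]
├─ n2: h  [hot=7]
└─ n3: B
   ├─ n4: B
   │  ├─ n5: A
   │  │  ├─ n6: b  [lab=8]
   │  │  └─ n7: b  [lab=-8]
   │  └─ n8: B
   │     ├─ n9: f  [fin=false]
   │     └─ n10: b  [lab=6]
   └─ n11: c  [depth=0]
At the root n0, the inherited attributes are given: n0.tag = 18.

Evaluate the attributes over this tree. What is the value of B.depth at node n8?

"pyrkn"

1. n0.tag = 18  [given at root]
2. n1.depth = -7  [terminal]
3. n2.hot = 7  [terminal]
4. n3.live = "rk"  ["rk"]
5. n3.idx = 29  [c.depth + S.tag + 18]
6. n4.live = "yrk"  ["y" ++ B₀.live]
7. n4.idx = 24  [B₀.idx * -2 + 82]
8. n5.depth = "vz"  ["vz"]
9. n6.lab = 8  [terminal]
10. n7.lab = -8  [terminal]
11. n5.lab = 12  [b₁.lab + b₀.lab + 12]
12. n8.live = "pyrk"  ["p" ++ B₀.live]
13. n8.idx = 1  [B₀.idx + A.lab - 35]
14. n9.fin = false  [terminal]
15. n10.lab = 6  [terminal]
16. n8.depth = "pyrkn"  [B.live ++ "n"]
17. n4.depth = "pyrknyrk"  [B₁.depth ++ B₀.live]
18. n11.depth = 0  [terminal]
19. n3.depth = "xrk"  ["x" ++ B₀.live]
20. n0.acc = 1  [len(B.depth) - 2]
21. n0.depth = true  [true]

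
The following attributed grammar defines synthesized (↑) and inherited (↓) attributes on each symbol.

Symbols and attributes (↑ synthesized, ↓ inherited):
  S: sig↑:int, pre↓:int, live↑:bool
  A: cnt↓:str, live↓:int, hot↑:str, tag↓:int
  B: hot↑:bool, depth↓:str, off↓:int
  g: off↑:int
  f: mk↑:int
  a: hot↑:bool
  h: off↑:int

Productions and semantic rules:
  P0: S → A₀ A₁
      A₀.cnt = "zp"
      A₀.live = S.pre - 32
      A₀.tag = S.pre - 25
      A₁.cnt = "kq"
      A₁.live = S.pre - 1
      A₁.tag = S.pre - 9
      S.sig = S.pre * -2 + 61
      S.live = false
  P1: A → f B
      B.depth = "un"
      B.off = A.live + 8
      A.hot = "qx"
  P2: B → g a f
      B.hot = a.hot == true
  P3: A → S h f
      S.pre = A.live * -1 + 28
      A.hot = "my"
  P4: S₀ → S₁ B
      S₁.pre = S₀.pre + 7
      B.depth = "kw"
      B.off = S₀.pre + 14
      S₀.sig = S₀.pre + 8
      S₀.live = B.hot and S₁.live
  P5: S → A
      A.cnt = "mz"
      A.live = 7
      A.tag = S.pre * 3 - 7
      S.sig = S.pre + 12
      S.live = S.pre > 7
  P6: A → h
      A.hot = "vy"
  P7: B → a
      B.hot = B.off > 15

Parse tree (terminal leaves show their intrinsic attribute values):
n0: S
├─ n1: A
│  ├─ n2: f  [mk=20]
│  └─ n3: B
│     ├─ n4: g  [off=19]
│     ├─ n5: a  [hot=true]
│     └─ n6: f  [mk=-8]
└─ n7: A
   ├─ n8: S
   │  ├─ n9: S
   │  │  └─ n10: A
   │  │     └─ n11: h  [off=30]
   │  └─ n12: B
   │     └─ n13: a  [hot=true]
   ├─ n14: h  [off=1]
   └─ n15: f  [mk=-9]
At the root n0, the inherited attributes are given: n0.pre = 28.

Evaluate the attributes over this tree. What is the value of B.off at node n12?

1. n0.pre = 28  [given at root]
2. n1.cnt = "zp"  ["zp"]
3. n1.live = -4  [S.pre - 32]
4. n1.tag = 3  [S.pre - 25]
5. n2.mk = 20  [terminal]
6. n3.depth = "un"  ["un"]
7. n3.off = 4  [A.live + 8]
8. n4.off = 19  [terminal]
9. n5.hot = true  [terminal]
10. n6.mk = -8  [terminal]
11. n3.hot = true  [a.hot == true]
12. n1.hot = "qx"  ["qx"]
13. n7.cnt = "kq"  ["kq"]
14. n7.live = 27  [S.pre - 1]
15. n7.tag = 19  [S.pre - 9]
16. n8.pre = 1  [A.live * -1 + 28]
17. n9.pre = 8  [S₀.pre + 7]
18. n10.cnt = "mz"  ["mz"]
19. n10.live = 7  [7]
20. n10.tag = 17  [S.pre * 3 - 7]
21. n11.off = 30  [terminal]
22. n10.hot = "vy"  ["vy"]
23. n9.sig = 20  [S.pre + 12]
24. n9.live = true  [S.pre > 7]
25. n12.depth = "kw"  ["kw"]
26. n12.off = 15  [S₀.pre + 14]
27. n13.hot = true  [terminal]
28. n12.hot = false  [B.off > 15]
29. n8.sig = 9  [S₀.pre + 8]
30. n8.live = false  [B.hot and S₁.live]
31. n14.off = 1  [terminal]
32. n15.mk = -9  [terminal]
33. n7.hot = "my"  ["my"]
34. n0.sig = 5  [S.pre * -2 + 61]
35. n0.live = false  [false]

15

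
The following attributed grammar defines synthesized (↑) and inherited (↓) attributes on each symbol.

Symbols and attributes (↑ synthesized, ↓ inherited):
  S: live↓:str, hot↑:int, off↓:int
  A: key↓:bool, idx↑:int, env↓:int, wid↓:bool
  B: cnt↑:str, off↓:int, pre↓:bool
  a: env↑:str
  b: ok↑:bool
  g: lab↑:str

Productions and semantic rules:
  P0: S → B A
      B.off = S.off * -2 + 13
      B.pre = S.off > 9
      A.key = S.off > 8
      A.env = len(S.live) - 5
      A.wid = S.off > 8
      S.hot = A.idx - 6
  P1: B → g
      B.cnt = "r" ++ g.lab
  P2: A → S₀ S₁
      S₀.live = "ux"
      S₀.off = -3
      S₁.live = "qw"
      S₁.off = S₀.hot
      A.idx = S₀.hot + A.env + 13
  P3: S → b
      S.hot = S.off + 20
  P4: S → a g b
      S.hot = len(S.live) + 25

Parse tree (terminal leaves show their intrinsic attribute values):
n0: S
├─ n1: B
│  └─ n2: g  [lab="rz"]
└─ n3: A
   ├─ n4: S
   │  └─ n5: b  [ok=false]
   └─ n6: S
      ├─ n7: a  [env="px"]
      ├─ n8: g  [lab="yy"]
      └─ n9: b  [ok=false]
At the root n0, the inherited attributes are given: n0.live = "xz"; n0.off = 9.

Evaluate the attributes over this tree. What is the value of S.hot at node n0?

1. n0.live = "xz"  [given at root]
2. n0.off = 9  [given at root]
3. n1.off = -5  [S.off * -2 + 13]
4. n1.pre = false  [S.off > 9]
5. n2.lab = "rz"  [terminal]
6. n1.cnt = "rrz"  ["r" ++ g.lab]
7. n3.key = true  [S.off > 8]
8. n3.env = -3  [len(S.live) - 5]
9. n3.wid = true  [S.off > 8]
10. n4.live = "ux"  ["ux"]
11. n4.off = -3  [-3]
12. n5.ok = false  [terminal]
13. n4.hot = 17  [S.off + 20]
14. n6.live = "qw"  ["qw"]
15. n6.off = 17  [S₀.hot]
16. n7.env = "px"  [terminal]
17. n8.lab = "yy"  [terminal]
18. n9.ok = false  [terminal]
19. n6.hot = 27  [len(S.live) + 25]
20. n3.idx = 27  [S₀.hot + A.env + 13]
21. n0.hot = 21  [A.idx - 6]

21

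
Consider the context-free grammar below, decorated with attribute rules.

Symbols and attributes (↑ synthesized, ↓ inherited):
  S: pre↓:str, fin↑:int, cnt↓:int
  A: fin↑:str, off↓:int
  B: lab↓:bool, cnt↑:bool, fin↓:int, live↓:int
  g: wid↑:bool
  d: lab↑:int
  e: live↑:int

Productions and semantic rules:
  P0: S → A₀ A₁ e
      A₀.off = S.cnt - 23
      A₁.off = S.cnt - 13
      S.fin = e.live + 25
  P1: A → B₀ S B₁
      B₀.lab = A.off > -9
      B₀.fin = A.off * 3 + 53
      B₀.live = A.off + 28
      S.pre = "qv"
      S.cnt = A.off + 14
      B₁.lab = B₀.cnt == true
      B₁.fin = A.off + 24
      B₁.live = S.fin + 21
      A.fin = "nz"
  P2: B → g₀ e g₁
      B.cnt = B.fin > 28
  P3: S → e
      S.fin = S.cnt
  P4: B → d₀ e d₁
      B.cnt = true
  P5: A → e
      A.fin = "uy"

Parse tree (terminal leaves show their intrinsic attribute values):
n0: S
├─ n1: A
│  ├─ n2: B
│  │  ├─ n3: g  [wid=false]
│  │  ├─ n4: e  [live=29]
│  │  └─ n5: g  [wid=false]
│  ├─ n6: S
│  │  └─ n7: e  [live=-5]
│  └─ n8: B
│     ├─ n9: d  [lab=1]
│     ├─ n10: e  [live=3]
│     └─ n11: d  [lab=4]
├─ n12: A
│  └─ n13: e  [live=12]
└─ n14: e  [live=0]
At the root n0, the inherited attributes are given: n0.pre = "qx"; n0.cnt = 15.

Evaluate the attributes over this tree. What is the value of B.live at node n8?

27

1. n0.pre = "qx"  [given at root]
2. n0.cnt = 15  [given at root]
3. n1.off = -8  [S.cnt - 23]
4. n2.lab = true  [A.off > -9]
5. n2.fin = 29  [A.off * 3 + 53]
6. n2.live = 20  [A.off + 28]
7. n3.wid = false  [terminal]
8. n4.live = 29  [terminal]
9. n5.wid = false  [terminal]
10. n2.cnt = true  [B.fin > 28]
11. n6.pre = "qv"  ["qv"]
12. n6.cnt = 6  [A.off + 14]
13. n7.live = -5  [terminal]
14. n6.fin = 6  [S.cnt]
15. n8.lab = true  [B₀.cnt == true]
16. n8.fin = 16  [A.off + 24]
17. n8.live = 27  [S.fin + 21]
18. n9.lab = 1  [terminal]
19. n10.live = 3  [terminal]
20. n11.lab = 4  [terminal]
21. n8.cnt = true  [true]
22. n1.fin = "nz"  ["nz"]
23. n12.off = 2  [S.cnt - 13]
24. n13.live = 12  [terminal]
25. n12.fin = "uy"  ["uy"]
26. n14.live = 0  [terminal]
27. n0.fin = 25  [e.live + 25]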